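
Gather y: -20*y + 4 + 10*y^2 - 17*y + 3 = 10*y^2 - 37*y + 7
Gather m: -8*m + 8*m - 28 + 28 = 0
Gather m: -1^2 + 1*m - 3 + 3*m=4*m - 4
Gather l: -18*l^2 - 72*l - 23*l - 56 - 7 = -18*l^2 - 95*l - 63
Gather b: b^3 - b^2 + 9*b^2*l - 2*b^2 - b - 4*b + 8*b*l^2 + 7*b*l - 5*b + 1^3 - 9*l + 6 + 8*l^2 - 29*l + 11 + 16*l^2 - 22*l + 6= b^3 + b^2*(9*l - 3) + b*(8*l^2 + 7*l - 10) + 24*l^2 - 60*l + 24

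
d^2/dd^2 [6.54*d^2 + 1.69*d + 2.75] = 13.0800000000000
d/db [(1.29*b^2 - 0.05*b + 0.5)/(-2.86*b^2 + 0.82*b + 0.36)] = (0.9148*b^2 + 3.7888*b - 0.428)/(8.1796*b^4 - 4.6904*b^3 - 1.3868*b^2 + 0.5904*b + 0.1296)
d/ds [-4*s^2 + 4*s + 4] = 4 - 8*s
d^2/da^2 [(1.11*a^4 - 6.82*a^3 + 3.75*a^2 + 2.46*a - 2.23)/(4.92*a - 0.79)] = (161.214624*a^4 - 399.204864*a^3 + 167.360868*a^2 - 25.538172*a - 84.156738)/(119.095488*a^3 - 57.369168*a^2 + 9.211716*a - 0.493039)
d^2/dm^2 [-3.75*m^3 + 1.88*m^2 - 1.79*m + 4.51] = 3.76 - 22.5*m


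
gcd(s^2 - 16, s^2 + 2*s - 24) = s - 4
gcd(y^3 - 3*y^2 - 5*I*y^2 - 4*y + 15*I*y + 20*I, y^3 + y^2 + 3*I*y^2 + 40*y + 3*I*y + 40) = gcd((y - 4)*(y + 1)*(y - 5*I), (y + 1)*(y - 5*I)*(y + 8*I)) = y^2 + y*(1 - 5*I) - 5*I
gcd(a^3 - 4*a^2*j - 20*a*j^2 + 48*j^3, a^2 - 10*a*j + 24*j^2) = a - 6*j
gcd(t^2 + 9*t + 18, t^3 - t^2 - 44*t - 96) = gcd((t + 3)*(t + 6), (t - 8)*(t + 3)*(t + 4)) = t + 3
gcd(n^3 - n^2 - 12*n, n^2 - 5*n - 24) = n + 3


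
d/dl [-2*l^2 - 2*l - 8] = -4*l - 2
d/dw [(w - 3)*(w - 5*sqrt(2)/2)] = 2*w - 5*sqrt(2)/2 - 3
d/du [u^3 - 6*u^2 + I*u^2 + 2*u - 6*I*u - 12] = 3*u^2 + 2*u*(-6 + I) + 2 - 6*I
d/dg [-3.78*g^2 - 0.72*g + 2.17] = -7.56*g - 0.72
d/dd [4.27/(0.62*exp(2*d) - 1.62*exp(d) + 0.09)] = (6.9174 - 5.2948*exp(d))*exp(d)/(0.62*exp(2*d) - 1.62*exp(d) + 0.09)^2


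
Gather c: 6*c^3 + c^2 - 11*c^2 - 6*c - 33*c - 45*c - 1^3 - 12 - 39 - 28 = 6*c^3 - 10*c^2 - 84*c - 80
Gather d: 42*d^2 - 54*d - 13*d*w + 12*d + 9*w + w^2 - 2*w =42*d^2 + d*(-13*w - 42) + w^2 + 7*w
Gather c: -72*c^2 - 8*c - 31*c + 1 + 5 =-72*c^2 - 39*c + 6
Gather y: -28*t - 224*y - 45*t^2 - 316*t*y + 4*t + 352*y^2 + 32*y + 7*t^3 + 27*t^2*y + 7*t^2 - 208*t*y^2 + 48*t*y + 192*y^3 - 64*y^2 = 7*t^3 - 38*t^2 - 24*t + 192*y^3 + y^2*(288 - 208*t) + y*(27*t^2 - 268*t - 192)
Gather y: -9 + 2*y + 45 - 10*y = 36 - 8*y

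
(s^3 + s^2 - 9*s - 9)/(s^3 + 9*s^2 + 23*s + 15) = (s - 3)/(s + 5)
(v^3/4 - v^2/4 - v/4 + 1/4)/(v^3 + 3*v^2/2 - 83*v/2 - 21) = (v^3 - v^2 - v + 1)/(2*(2*v^3 + 3*v^2 - 83*v - 42))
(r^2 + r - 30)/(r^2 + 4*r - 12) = (r - 5)/(r - 2)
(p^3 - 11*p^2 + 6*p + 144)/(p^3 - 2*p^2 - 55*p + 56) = (p^2 - 3*p - 18)/(p^2 + 6*p - 7)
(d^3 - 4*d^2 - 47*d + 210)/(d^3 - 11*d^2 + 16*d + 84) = (d^2 + 2*d - 35)/(d^2 - 5*d - 14)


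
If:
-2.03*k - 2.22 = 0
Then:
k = -1.09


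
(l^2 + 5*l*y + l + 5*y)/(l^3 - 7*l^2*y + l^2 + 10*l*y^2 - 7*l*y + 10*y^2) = (l + 5*y)/(l^2 - 7*l*y + 10*y^2)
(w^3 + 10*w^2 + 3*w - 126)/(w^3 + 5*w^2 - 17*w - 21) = (w + 6)/(w + 1)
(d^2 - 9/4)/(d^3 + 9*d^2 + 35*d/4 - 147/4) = (2*d + 3)/(2*d^2 + 21*d + 49)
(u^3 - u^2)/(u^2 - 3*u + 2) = u^2/(u - 2)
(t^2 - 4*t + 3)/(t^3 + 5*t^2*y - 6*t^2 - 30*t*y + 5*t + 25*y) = (t - 3)/(t^2 + 5*t*y - 5*t - 25*y)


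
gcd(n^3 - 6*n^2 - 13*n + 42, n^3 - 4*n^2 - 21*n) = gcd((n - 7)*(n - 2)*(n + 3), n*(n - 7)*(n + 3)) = n^2 - 4*n - 21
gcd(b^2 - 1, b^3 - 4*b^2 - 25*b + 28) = b - 1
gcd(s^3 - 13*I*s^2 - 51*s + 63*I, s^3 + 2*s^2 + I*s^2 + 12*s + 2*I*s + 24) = s - 3*I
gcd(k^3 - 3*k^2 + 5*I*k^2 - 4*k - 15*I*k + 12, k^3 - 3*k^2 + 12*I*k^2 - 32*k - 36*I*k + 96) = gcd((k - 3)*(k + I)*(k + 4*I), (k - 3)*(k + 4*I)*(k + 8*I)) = k^2 + k*(-3 + 4*I) - 12*I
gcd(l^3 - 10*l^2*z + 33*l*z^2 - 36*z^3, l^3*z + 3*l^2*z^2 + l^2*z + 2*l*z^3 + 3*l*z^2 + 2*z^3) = 1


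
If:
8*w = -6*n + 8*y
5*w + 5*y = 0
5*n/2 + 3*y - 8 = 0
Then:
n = 64/29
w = -24/29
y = 24/29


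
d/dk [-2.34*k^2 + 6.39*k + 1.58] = 6.39 - 4.68*k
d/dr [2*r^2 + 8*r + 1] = 4*r + 8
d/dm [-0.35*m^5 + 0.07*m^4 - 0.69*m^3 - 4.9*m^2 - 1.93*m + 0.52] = -1.75*m^4 + 0.28*m^3 - 2.07*m^2 - 9.8*m - 1.93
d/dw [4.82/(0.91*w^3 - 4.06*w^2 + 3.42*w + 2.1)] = (-13.1586*w^2 + 39.1384*w - 16.4844)/(0.91*w^3 - 4.06*w^2 + 3.42*w + 2.1)^2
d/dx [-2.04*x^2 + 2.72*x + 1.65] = 2.72 - 4.08*x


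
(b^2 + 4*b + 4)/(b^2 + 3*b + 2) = (b + 2)/(b + 1)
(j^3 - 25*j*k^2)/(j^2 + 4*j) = (j^2 - 25*k^2)/(j + 4)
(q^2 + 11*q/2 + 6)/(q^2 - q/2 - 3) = (q + 4)/(q - 2)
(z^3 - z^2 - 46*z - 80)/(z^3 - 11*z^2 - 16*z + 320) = (z + 2)/(z - 8)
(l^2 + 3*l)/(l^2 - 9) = l/(l - 3)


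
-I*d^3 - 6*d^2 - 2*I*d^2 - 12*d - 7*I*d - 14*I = (d + 2)*(d - 7*I)*(-I*d + 1)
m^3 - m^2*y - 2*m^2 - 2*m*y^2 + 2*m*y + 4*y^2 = (m - 2)*(m - 2*y)*(m + y)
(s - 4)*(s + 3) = s^2 - s - 12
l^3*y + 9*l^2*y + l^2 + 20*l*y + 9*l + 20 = (l + 4)*(l + 5)*(l*y + 1)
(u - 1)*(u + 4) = u^2 + 3*u - 4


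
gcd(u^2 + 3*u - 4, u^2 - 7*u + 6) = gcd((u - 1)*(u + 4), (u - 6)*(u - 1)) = u - 1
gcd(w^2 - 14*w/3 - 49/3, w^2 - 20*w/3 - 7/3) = w - 7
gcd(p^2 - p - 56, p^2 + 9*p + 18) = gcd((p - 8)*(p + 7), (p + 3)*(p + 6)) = 1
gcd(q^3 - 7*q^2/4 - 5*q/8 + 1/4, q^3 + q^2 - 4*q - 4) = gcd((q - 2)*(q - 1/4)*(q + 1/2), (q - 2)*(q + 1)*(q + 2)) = q - 2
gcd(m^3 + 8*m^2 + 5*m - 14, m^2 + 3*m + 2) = m + 2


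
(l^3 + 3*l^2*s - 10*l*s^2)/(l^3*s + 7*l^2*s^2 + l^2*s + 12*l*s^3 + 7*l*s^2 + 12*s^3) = l*(l^2 + 3*l*s - 10*s^2)/(s*(l^3 + 7*l^2*s + l^2 + 12*l*s^2 + 7*l*s + 12*s^2))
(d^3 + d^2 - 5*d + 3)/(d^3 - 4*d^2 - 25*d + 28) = (d^2 + 2*d - 3)/(d^2 - 3*d - 28)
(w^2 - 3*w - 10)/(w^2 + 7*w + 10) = (w - 5)/(w + 5)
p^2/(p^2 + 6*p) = p/(p + 6)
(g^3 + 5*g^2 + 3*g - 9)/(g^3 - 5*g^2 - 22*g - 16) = (-g^3 - 5*g^2 - 3*g + 9)/(-g^3 + 5*g^2 + 22*g + 16)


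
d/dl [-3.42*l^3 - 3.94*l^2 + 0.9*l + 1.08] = -10.26*l^2 - 7.88*l + 0.9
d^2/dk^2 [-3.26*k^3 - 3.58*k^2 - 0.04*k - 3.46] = -19.56*k - 7.16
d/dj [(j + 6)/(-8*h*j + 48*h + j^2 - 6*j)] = (-8*h*j + 48*h + j^2 - 6*j + 2*(j + 6)*(4*h - j + 3))/(8*h*j - 48*h - j^2 + 6*j)^2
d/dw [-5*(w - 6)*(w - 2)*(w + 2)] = -15*w^2 + 60*w + 20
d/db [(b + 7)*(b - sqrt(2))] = 2*b - sqrt(2) + 7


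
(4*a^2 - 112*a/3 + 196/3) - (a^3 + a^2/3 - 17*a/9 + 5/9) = -a^3 + 11*a^2/3 - 319*a/9 + 583/9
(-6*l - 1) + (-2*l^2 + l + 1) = -2*l^2 - 5*l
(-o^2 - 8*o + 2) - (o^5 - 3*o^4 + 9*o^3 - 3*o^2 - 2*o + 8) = -o^5 + 3*o^4 - 9*o^3 + 2*o^2 - 6*o - 6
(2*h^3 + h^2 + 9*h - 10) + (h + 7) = 2*h^3 + h^2 + 10*h - 3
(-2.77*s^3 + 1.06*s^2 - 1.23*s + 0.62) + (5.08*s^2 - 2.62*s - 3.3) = -2.77*s^3 + 6.14*s^2 - 3.85*s - 2.68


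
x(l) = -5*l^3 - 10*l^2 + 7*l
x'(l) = -15*l^2 - 20*l + 7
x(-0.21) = -1.86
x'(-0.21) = 10.54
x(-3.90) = 117.20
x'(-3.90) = -143.15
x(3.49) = -309.91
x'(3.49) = -245.50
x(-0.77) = -9.04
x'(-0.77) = 13.51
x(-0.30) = -2.86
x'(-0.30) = 11.65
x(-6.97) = 1158.45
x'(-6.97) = -582.31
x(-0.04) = -0.30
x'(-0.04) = 7.78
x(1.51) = -29.45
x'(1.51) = -57.40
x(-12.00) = 7116.00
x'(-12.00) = -1913.00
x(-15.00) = 14520.00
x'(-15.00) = -3068.00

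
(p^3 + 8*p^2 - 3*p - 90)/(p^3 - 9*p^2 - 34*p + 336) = (p^2 + 2*p - 15)/(p^2 - 15*p + 56)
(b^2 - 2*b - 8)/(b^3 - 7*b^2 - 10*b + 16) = (b - 4)/(b^2 - 9*b + 8)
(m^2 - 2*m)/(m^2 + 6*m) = (m - 2)/(m + 6)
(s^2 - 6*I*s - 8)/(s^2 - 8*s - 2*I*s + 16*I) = (s - 4*I)/(s - 8)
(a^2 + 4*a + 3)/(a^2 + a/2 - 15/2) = 2*(a + 1)/(2*a - 5)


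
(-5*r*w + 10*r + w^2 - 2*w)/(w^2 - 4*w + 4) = (-5*r + w)/(w - 2)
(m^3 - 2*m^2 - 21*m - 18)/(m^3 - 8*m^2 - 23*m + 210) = (m^2 + 4*m + 3)/(m^2 - 2*m - 35)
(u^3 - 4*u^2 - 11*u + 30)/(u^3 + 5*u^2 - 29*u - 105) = (u - 2)/(u + 7)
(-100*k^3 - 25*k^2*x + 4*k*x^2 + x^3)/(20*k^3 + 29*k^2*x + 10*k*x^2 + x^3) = (-5*k + x)/(k + x)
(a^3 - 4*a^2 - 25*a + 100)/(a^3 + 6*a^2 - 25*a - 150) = (a - 4)/(a + 6)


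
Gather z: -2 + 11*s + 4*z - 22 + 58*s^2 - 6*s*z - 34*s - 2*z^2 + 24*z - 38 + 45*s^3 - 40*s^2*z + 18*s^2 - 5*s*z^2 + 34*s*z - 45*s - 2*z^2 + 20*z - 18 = 45*s^3 + 76*s^2 - 68*s + z^2*(-5*s - 4) + z*(-40*s^2 + 28*s + 48) - 80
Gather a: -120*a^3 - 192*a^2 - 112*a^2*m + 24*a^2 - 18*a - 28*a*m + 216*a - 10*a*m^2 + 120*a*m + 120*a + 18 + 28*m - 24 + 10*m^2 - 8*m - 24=-120*a^3 + a^2*(-112*m - 168) + a*(-10*m^2 + 92*m + 318) + 10*m^2 + 20*m - 30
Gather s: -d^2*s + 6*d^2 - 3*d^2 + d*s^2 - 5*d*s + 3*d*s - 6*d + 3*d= 3*d^2 + d*s^2 - 3*d + s*(-d^2 - 2*d)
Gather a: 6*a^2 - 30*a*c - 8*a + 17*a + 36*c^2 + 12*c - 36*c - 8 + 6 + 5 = 6*a^2 + a*(9 - 30*c) + 36*c^2 - 24*c + 3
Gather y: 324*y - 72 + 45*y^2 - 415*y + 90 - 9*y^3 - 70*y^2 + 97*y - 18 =-9*y^3 - 25*y^2 + 6*y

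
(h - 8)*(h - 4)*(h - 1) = h^3 - 13*h^2 + 44*h - 32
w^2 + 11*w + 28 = (w + 4)*(w + 7)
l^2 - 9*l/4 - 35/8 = (l - 7/2)*(l + 5/4)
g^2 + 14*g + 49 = (g + 7)^2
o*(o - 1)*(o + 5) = o^3 + 4*o^2 - 5*o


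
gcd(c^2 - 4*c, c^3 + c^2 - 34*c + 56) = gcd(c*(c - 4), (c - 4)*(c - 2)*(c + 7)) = c - 4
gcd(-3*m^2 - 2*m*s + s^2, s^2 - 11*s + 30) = 1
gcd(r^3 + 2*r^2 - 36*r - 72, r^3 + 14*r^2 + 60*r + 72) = r^2 + 8*r + 12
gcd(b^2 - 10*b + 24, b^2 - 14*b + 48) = b - 6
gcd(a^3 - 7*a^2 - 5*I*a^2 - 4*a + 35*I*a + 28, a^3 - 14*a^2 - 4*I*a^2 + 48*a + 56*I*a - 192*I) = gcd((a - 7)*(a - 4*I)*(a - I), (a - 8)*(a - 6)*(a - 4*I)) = a - 4*I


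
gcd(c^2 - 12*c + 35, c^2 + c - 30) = c - 5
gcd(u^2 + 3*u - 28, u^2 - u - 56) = u + 7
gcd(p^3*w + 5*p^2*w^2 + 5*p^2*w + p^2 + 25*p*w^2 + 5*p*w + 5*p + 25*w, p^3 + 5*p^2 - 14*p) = 1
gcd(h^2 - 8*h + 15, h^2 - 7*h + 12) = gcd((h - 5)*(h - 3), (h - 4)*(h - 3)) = h - 3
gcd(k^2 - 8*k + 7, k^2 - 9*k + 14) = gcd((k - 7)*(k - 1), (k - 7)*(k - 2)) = k - 7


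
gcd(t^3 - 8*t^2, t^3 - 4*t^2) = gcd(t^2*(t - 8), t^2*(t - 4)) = t^2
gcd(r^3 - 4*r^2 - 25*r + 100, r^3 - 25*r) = r^2 - 25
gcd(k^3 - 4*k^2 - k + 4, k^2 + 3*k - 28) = k - 4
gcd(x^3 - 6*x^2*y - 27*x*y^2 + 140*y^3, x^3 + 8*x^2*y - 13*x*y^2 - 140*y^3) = x^2 + x*y - 20*y^2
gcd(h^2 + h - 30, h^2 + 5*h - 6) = h + 6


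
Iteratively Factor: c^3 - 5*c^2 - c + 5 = (c - 1)*(c^2 - 4*c - 5) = (c - 5)*(c - 1)*(c + 1)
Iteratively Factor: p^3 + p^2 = (p)*(p^2 + p) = p*(p + 1)*(p)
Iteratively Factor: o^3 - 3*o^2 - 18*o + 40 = (o - 5)*(o^2 + 2*o - 8) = (o - 5)*(o + 4)*(o - 2)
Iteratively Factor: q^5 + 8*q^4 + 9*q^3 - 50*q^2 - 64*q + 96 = (q + 4)*(q^4 + 4*q^3 - 7*q^2 - 22*q + 24) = (q - 1)*(q + 4)*(q^3 + 5*q^2 - 2*q - 24) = (q - 1)*(q + 3)*(q + 4)*(q^2 + 2*q - 8) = (q - 2)*(q - 1)*(q + 3)*(q + 4)*(q + 4)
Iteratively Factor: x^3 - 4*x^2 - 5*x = (x + 1)*(x^2 - 5*x) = x*(x + 1)*(x - 5)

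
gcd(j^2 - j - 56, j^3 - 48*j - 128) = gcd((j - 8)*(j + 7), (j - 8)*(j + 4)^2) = j - 8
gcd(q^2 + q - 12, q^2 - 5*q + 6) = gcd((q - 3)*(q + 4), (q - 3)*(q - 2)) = q - 3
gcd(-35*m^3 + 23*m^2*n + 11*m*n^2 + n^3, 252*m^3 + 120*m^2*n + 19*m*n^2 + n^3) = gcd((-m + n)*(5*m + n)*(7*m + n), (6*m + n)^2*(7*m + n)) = 7*m + n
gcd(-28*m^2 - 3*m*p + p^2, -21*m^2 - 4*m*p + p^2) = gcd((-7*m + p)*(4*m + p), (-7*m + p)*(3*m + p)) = -7*m + p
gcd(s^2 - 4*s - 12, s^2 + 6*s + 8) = s + 2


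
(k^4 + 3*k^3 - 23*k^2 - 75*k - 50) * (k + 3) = k^5 + 6*k^4 - 14*k^3 - 144*k^2 - 275*k - 150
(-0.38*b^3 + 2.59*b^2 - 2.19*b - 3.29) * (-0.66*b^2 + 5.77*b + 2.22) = 0.2508*b^5 - 3.902*b^4 + 15.5461*b^3 - 4.7151*b^2 - 23.8451*b - 7.3038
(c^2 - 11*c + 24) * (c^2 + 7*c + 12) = c^4 - 4*c^3 - 41*c^2 + 36*c + 288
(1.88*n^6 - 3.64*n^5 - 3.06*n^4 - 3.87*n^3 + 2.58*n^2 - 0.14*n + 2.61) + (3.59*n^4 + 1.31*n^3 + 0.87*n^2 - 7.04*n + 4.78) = 1.88*n^6 - 3.64*n^5 + 0.53*n^4 - 2.56*n^3 + 3.45*n^2 - 7.18*n + 7.39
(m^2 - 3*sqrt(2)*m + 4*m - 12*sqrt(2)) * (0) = 0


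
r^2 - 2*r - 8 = (r - 4)*(r + 2)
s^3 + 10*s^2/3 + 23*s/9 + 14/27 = (s + 1/3)*(s + 2/3)*(s + 7/3)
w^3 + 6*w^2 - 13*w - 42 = (w - 3)*(w + 2)*(w + 7)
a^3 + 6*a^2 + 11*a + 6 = (a + 1)*(a + 2)*(a + 3)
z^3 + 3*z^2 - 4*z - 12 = (z - 2)*(z + 2)*(z + 3)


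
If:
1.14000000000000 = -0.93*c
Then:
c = -1.23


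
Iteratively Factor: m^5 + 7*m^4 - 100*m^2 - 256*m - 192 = (m + 4)*(m^4 + 3*m^3 - 12*m^2 - 52*m - 48) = (m + 2)*(m + 4)*(m^3 + m^2 - 14*m - 24) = (m + 2)*(m + 3)*(m + 4)*(m^2 - 2*m - 8) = (m - 4)*(m + 2)*(m + 3)*(m + 4)*(m + 2)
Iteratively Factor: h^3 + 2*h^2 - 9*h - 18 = (h + 3)*(h^2 - h - 6) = (h + 2)*(h + 3)*(h - 3)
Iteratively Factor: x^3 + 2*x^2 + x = (x + 1)*(x^2 + x) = (x + 1)^2*(x)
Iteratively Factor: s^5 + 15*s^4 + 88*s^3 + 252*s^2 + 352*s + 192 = (s + 3)*(s^4 + 12*s^3 + 52*s^2 + 96*s + 64) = (s + 3)*(s + 4)*(s^3 + 8*s^2 + 20*s + 16) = (s + 2)*(s + 3)*(s + 4)*(s^2 + 6*s + 8) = (s + 2)*(s + 3)*(s + 4)^2*(s + 2)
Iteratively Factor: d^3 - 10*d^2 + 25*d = (d - 5)*(d^2 - 5*d) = d*(d - 5)*(d - 5)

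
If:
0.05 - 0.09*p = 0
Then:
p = 0.56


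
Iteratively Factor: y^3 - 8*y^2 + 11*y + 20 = (y + 1)*(y^2 - 9*y + 20) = (y - 4)*(y + 1)*(y - 5)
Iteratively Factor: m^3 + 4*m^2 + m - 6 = (m + 3)*(m^2 + m - 2) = (m + 2)*(m + 3)*(m - 1)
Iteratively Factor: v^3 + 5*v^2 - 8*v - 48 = (v + 4)*(v^2 + v - 12) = (v - 3)*(v + 4)*(v + 4)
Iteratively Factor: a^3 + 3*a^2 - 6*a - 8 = (a + 4)*(a^2 - a - 2) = (a + 1)*(a + 4)*(a - 2)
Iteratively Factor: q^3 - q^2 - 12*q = (q + 3)*(q^2 - 4*q) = (q - 4)*(q + 3)*(q)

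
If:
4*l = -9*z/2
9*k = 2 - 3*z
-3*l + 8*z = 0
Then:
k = 2/9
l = 0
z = 0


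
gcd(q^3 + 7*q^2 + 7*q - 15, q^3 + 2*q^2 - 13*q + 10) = q^2 + 4*q - 5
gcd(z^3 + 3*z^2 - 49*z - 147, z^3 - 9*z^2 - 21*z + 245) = z - 7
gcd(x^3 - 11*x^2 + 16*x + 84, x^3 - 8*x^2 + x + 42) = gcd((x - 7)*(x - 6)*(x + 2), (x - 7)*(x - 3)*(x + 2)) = x^2 - 5*x - 14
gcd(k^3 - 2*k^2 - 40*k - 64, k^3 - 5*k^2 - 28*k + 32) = k^2 - 4*k - 32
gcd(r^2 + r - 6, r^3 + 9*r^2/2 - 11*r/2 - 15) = r - 2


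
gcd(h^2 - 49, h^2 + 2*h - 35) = h + 7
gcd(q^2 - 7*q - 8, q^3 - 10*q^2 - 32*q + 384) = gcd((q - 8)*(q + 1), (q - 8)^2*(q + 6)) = q - 8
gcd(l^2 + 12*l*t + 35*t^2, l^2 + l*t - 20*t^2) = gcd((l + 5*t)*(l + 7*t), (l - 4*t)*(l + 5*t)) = l + 5*t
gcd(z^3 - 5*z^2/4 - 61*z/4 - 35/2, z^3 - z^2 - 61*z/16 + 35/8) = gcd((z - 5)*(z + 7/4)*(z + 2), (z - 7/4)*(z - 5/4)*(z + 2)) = z + 2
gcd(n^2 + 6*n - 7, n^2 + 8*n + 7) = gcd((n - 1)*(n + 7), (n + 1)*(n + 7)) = n + 7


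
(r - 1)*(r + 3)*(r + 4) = r^3 + 6*r^2 + 5*r - 12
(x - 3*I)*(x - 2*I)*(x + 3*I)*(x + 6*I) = x^4 + 4*I*x^3 + 21*x^2 + 36*I*x + 108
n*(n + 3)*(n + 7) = n^3 + 10*n^2 + 21*n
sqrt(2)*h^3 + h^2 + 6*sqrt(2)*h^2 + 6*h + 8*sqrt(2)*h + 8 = (h + 2)*(h + 4)*(sqrt(2)*h + 1)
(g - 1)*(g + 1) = g^2 - 1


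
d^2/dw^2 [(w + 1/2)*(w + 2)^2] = 6*w + 9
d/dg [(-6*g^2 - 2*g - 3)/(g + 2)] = (-6*g^2 - 24*g - 1)/(g^2 + 4*g + 4)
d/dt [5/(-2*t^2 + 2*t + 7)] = 10*(2*t - 1)/(-2*t^2 + 2*t + 7)^2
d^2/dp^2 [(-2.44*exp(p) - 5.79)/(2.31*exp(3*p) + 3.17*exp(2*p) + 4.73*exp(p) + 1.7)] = (-52.080336*exp(6*p) - 331.666335*exp(5*p) - 384.261391*exp(4*p) - 198.109034*exp(3*p) + 23.0834129999998*exp(2*p) + 14.8901889999999*exp(p) + 39.50579)*exp(p)/(12.326391*exp(9*p) + 50.746311*exp(8*p) + 145.358136*exp(7*p) + 266.887349*exp(6*p) + 372.329628*exp(5*p) + 375.463929*exp(4*p) + 278.791337*exp(3*p) + 141.58569*exp(2*p) + 41.0091*exp(p) + 4.913)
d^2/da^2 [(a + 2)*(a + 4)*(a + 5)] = 6*a + 22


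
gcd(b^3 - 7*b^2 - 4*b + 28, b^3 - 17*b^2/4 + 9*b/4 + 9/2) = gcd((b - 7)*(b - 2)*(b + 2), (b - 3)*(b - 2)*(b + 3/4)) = b - 2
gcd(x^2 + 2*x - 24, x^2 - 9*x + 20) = x - 4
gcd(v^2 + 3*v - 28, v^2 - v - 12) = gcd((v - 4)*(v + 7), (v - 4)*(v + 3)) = v - 4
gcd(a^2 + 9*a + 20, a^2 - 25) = a + 5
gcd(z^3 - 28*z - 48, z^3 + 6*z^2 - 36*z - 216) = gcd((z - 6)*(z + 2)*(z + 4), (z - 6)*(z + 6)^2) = z - 6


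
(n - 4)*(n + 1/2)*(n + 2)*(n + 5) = n^4 + 7*n^3/2 - 33*n^2/2 - 49*n - 20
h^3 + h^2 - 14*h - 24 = (h - 4)*(h + 2)*(h + 3)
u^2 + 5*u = u*(u + 5)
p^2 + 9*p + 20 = (p + 4)*(p + 5)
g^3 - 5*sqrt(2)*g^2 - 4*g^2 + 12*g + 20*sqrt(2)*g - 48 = (g - 4)*(g - 3*sqrt(2))*(g - 2*sqrt(2))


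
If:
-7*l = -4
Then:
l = 4/7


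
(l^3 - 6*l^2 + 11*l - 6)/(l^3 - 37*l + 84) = (l^2 - 3*l + 2)/(l^2 + 3*l - 28)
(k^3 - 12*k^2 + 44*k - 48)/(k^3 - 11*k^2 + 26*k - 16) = (k^2 - 10*k + 24)/(k^2 - 9*k + 8)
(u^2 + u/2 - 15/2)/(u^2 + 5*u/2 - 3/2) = (2*u - 5)/(2*u - 1)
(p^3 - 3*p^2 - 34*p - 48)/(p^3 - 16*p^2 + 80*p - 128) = (p^2 + 5*p + 6)/(p^2 - 8*p + 16)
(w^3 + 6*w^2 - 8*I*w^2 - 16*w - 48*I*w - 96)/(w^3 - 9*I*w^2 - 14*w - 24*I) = (w^2 + w*(6 - 4*I) - 24*I)/(w^2 - 5*I*w + 6)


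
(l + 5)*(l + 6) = l^2 + 11*l + 30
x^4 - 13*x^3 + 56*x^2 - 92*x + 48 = (x - 6)*(x - 4)*(x - 2)*(x - 1)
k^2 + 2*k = k*(k + 2)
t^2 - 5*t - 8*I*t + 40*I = (t - 5)*(t - 8*I)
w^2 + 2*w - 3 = (w - 1)*(w + 3)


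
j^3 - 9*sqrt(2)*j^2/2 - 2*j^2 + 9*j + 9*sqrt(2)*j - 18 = (j - 2)*(j - 3*sqrt(2))*(j - 3*sqrt(2)/2)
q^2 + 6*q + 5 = (q + 1)*(q + 5)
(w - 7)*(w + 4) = w^2 - 3*w - 28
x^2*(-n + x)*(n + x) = -n^2*x^2 + x^4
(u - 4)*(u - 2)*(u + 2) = u^3 - 4*u^2 - 4*u + 16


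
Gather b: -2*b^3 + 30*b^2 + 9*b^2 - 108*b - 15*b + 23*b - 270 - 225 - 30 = -2*b^3 + 39*b^2 - 100*b - 525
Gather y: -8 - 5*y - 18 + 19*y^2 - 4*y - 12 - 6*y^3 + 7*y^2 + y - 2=-6*y^3 + 26*y^2 - 8*y - 40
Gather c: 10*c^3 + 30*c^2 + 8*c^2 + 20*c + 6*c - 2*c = 10*c^3 + 38*c^2 + 24*c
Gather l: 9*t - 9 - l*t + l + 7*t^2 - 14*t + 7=l*(1 - t) + 7*t^2 - 5*t - 2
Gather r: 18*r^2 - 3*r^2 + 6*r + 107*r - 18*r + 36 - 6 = 15*r^2 + 95*r + 30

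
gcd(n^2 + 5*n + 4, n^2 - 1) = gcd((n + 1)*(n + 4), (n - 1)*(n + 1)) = n + 1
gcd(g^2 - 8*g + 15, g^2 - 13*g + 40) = g - 5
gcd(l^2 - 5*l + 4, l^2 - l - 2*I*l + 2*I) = l - 1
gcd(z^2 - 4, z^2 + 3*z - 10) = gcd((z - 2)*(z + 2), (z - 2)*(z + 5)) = z - 2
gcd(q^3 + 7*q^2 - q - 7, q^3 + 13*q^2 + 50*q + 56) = q + 7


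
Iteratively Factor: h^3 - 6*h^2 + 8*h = (h - 2)*(h^2 - 4*h) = (h - 4)*(h - 2)*(h)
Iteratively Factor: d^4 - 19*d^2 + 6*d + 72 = (d + 4)*(d^3 - 4*d^2 - 3*d + 18) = (d - 3)*(d + 4)*(d^2 - d - 6) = (d - 3)^2*(d + 4)*(d + 2)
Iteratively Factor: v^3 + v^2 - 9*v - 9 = (v + 1)*(v^2 - 9) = (v + 1)*(v + 3)*(v - 3)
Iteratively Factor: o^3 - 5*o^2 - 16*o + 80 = (o - 4)*(o^2 - o - 20) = (o - 4)*(o + 4)*(o - 5)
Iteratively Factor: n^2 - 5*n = (n)*(n - 5)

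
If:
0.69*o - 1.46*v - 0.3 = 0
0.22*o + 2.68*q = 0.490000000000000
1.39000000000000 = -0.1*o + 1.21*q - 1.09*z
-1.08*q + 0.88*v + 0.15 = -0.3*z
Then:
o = 1.22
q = 0.08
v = 0.37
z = -1.30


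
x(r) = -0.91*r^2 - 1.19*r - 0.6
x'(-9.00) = 15.19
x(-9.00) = -63.60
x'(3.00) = -6.65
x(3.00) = -12.36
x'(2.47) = -5.69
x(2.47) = -9.09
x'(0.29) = -1.72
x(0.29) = -1.02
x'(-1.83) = 2.14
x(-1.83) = -1.47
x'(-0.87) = 0.39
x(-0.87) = -0.25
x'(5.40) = -11.02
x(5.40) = -33.56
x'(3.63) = -7.80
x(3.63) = -16.91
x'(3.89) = -8.27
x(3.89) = -19.00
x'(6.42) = -12.87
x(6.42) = -45.75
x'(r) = -1.82*r - 1.19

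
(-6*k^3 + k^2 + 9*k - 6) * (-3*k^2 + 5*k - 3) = 18*k^5 - 33*k^4 - 4*k^3 + 60*k^2 - 57*k + 18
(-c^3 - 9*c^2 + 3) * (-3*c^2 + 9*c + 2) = 3*c^5 + 18*c^4 - 83*c^3 - 27*c^2 + 27*c + 6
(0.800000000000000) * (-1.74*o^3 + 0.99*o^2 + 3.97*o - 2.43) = -1.392*o^3 + 0.792*o^2 + 3.176*o - 1.944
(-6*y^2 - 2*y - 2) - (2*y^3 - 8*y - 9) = -2*y^3 - 6*y^2 + 6*y + 7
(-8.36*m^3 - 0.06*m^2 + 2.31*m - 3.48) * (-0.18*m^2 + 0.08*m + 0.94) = 1.5048*m^5 - 0.658*m^4 - 8.279*m^3 + 0.7548*m^2 + 1.893*m - 3.2712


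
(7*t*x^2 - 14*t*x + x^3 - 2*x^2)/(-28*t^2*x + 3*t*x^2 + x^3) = (x - 2)/(-4*t + x)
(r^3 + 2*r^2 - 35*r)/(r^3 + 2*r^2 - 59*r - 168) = r*(r - 5)/(r^2 - 5*r - 24)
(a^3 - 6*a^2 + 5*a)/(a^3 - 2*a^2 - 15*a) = (a - 1)/(a + 3)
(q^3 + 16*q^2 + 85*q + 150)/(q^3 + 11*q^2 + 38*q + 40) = (q^2 + 11*q + 30)/(q^2 + 6*q + 8)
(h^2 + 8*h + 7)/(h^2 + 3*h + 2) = (h + 7)/(h + 2)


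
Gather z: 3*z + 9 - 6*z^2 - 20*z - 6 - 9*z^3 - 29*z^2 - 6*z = -9*z^3 - 35*z^2 - 23*z + 3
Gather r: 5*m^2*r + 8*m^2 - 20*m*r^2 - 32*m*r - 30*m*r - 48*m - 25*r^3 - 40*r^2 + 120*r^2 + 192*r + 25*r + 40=8*m^2 - 48*m - 25*r^3 + r^2*(80 - 20*m) + r*(5*m^2 - 62*m + 217) + 40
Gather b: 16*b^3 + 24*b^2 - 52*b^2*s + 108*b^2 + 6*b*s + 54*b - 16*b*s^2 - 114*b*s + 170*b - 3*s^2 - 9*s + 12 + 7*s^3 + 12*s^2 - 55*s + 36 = 16*b^3 + b^2*(132 - 52*s) + b*(-16*s^2 - 108*s + 224) + 7*s^3 + 9*s^2 - 64*s + 48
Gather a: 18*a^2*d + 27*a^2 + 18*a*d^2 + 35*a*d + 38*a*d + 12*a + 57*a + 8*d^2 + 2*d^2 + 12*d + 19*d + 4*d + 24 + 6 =a^2*(18*d + 27) + a*(18*d^2 + 73*d + 69) + 10*d^2 + 35*d + 30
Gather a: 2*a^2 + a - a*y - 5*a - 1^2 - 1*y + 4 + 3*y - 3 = 2*a^2 + a*(-y - 4) + 2*y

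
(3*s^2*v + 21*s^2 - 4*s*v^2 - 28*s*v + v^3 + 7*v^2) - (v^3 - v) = 3*s^2*v + 21*s^2 - 4*s*v^2 - 28*s*v + 7*v^2 + v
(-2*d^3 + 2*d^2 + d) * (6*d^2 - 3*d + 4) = -12*d^5 + 18*d^4 - 8*d^3 + 5*d^2 + 4*d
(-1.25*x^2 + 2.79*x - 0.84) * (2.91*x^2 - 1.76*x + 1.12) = -3.6375*x^4 + 10.3189*x^3 - 8.7548*x^2 + 4.6032*x - 0.9408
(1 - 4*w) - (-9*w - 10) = 5*w + 11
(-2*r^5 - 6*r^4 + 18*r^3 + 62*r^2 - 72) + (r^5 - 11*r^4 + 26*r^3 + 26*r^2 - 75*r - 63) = -r^5 - 17*r^4 + 44*r^3 + 88*r^2 - 75*r - 135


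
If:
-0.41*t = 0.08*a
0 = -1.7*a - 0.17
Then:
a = -0.10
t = 0.02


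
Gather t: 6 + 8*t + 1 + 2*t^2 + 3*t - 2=2*t^2 + 11*t + 5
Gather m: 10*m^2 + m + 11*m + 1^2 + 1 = 10*m^2 + 12*m + 2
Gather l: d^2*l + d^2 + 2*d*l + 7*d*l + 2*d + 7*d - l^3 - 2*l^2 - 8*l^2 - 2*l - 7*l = d^2 + 9*d - l^3 - 10*l^2 + l*(d^2 + 9*d - 9)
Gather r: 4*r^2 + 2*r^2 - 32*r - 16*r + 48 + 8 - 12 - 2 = 6*r^2 - 48*r + 42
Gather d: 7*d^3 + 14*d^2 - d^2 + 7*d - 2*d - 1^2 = 7*d^3 + 13*d^2 + 5*d - 1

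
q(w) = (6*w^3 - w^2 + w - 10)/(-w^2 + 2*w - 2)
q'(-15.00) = -5.95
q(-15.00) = 79.77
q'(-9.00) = -5.85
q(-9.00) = 44.30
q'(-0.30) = 2.59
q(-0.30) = 3.92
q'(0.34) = 4.44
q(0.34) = 6.65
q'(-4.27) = -5.38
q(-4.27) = 17.36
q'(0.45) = 3.09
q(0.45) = 7.07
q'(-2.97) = -4.83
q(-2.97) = 10.68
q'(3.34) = -7.17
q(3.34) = -31.77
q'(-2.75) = -4.67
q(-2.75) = 9.63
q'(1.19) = -23.31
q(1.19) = 0.11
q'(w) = (2*w - 2)*(6*w^3 - w^2 + w - 10)/(-w^2 + 2*w - 2)^2 + (18*w^2 - 2*w + 1)/(-w^2 + 2*w - 2)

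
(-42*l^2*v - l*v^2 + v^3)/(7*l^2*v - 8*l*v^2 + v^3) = (6*l + v)/(-l + v)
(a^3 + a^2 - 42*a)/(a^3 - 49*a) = (a - 6)/(a - 7)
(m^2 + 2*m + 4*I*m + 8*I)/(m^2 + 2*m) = (m + 4*I)/m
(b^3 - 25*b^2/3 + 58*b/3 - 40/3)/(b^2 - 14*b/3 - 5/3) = (3*b^2 - 10*b + 8)/(3*b + 1)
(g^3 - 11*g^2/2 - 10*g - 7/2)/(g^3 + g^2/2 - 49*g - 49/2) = (g + 1)/(g + 7)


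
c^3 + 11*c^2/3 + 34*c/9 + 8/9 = (c + 1/3)*(c + 4/3)*(c + 2)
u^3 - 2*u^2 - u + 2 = (u - 2)*(u - 1)*(u + 1)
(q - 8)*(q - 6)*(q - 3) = q^3 - 17*q^2 + 90*q - 144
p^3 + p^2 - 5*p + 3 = (p - 1)^2*(p + 3)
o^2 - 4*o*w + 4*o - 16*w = (o + 4)*(o - 4*w)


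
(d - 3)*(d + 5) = d^2 + 2*d - 15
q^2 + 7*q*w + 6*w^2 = (q + w)*(q + 6*w)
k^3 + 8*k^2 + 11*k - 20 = (k - 1)*(k + 4)*(k + 5)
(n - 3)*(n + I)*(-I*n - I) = -I*n^3 + n^2 + 2*I*n^2 - 2*n + 3*I*n - 3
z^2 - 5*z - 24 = (z - 8)*(z + 3)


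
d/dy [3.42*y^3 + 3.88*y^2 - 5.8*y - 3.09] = 10.26*y^2 + 7.76*y - 5.8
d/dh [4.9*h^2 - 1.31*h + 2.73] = 9.8*h - 1.31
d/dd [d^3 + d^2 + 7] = d*(3*d + 2)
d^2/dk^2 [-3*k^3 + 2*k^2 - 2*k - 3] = 4 - 18*k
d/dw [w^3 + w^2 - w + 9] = 3*w^2 + 2*w - 1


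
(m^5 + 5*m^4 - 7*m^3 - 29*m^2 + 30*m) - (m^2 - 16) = m^5 + 5*m^4 - 7*m^3 - 30*m^2 + 30*m + 16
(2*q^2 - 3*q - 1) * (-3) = -6*q^2 + 9*q + 3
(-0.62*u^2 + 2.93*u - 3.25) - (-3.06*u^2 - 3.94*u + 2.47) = 2.44*u^2 + 6.87*u - 5.72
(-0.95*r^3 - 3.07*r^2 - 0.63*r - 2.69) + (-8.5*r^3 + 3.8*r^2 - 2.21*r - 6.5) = -9.45*r^3 + 0.73*r^2 - 2.84*r - 9.19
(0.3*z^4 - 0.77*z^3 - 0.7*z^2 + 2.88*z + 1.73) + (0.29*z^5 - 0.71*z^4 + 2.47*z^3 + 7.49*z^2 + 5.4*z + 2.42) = 0.29*z^5 - 0.41*z^4 + 1.7*z^3 + 6.79*z^2 + 8.28*z + 4.15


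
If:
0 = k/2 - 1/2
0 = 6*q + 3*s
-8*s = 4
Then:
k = 1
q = 1/4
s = -1/2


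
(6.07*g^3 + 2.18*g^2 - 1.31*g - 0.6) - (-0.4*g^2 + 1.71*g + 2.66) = 6.07*g^3 + 2.58*g^2 - 3.02*g - 3.26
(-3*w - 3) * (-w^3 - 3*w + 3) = 3*w^4 + 3*w^3 + 9*w^2 - 9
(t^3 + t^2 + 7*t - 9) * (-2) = -2*t^3 - 2*t^2 - 14*t + 18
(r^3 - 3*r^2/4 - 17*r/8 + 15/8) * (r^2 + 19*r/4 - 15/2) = r^5 + 4*r^4 - 211*r^3/16 - 83*r^2/32 + 795*r/32 - 225/16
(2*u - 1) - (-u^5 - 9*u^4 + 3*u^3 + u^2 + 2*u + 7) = u^5 + 9*u^4 - 3*u^3 - u^2 - 8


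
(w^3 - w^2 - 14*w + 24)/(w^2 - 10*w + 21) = (w^2 + 2*w - 8)/(w - 7)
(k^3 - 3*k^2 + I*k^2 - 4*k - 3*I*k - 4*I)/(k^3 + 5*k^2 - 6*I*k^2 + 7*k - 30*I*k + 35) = (k^2 - 3*k - 4)/(k^2 + k*(5 - 7*I) - 35*I)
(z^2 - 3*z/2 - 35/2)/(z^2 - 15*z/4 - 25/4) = 2*(2*z + 7)/(4*z + 5)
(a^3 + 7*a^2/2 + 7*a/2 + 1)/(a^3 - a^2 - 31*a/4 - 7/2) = 2*(a + 1)/(2*a - 7)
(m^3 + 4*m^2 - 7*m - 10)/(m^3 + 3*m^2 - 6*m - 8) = (m + 5)/(m + 4)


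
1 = 1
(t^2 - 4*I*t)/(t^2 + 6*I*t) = (t - 4*I)/(t + 6*I)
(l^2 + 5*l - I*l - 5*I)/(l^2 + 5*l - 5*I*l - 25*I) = (l - I)/(l - 5*I)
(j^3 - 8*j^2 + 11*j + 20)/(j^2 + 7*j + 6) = (j^2 - 9*j + 20)/(j + 6)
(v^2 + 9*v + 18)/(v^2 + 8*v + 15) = (v + 6)/(v + 5)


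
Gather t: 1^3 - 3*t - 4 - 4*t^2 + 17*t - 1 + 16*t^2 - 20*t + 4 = 12*t^2 - 6*t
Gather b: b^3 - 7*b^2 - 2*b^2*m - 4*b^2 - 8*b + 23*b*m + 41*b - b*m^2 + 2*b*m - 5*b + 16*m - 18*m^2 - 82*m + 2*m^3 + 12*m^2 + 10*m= b^3 + b^2*(-2*m - 11) + b*(-m^2 + 25*m + 28) + 2*m^3 - 6*m^2 - 56*m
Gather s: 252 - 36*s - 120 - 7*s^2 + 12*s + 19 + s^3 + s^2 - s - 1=s^3 - 6*s^2 - 25*s + 150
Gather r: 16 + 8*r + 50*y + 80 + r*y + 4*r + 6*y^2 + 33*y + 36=r*(y + 12) + 6*y^2 + 83*y + 132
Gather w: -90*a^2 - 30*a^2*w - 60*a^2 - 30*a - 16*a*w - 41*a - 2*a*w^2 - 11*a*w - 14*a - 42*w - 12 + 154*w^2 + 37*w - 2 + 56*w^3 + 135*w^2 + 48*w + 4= -150*a^2 - 85*a + 56*w^3 + w^2*(289 - 2*a) + w*(-30*a^2 - 27*a + 43) - 10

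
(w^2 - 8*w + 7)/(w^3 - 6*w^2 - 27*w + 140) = (w - 1)/(w^2 + w - 20)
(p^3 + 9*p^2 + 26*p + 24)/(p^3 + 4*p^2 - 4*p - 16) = (p + 3)/(p - 2)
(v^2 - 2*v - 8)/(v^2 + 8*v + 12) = (v - 4)/(v + 6)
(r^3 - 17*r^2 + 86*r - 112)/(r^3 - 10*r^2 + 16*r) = (r - 7)/r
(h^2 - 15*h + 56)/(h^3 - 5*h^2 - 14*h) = (h - 8)/(h*(h + 2))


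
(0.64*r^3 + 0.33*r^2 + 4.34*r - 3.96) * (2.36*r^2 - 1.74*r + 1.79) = 1.5104*r^5 - 0.3348*r^4 + 10.8138*r^3 - 16.3065*r^2 + 14.659*r - 7.0884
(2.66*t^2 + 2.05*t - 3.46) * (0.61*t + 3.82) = 1.6226*t^3 + 11.4117*t^2 + 5.7204*t - 13.2172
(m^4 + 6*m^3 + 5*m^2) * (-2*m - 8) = -2*m^5 - 20*m^4 - 58*m^3 - 40*m^2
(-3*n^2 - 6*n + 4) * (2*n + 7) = -6*n^3 - 33*n^2 - 34*n + 28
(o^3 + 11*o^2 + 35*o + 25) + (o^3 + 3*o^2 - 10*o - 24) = 2*o^3 + 14*o^2 + 25*o + 1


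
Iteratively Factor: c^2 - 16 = (c - 4)*(c + 4)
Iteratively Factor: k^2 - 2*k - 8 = (k + 2)*(k - 4)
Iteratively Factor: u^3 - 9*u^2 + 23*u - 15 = (u - 3)*(u^2 - 6*u + 5) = (u - 3)*(u - 1)*(u - 5)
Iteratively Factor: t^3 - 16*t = (t + 4)*(t^2 - 4*t) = t*(t + 4)*(t - 4)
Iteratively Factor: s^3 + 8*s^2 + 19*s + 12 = (s + 1)*(s^2 + 7*s + 12) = (s + 1)*(s + 3)*(s + 4)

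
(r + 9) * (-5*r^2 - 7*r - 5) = -5*r^3 - 52*r^2 - 68*r - 45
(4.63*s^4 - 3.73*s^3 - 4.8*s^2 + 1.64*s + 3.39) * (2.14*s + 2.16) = 9.9082*s^5 + 2.0186*s^4 - 18.3288*s^3 - 6.8584*s^2 + 10.797*s + 7.3224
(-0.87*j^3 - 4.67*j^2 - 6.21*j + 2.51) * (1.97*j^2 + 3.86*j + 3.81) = -1.7139*j^5 - 12.5581*j^4 - 33.5746*j^3 - 36.8186*j^2 - 13.9715*j + 9.5631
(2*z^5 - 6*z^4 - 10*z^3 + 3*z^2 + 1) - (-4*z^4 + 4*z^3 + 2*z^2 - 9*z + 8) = 2*z^5 - 2*z^4 - 14*z^3 + z^2 + 9*z - 7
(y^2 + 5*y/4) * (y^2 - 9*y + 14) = y^4 - 31*y^3/4 + 11*y^2/4 + 35*y/2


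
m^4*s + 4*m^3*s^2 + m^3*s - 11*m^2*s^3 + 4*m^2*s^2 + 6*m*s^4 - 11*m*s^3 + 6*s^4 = (m - s)^2*(m + 6*s)*(m*s + s)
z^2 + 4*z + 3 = (z + 1)*(z + 3)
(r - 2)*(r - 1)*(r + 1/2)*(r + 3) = r^4 + r^3/2 - 7*r^2 + 5*r/2 + 3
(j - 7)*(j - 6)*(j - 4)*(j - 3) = j^4 - 20*j^3 + 145*j^2 - 450*j + 504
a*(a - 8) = a^2 - 8*a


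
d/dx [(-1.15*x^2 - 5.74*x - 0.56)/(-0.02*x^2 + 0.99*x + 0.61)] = (-1.2533*x^2 - 1.4254*x - 2.947)/(0.0004*x^4 - 0.0396*x^3 + 0.9557*x^2 + 1.2078*x + 0.3721)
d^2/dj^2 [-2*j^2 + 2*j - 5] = -4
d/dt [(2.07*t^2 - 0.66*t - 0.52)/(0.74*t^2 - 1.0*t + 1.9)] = (-1.5816*t^2 + 8.6356*t - 1.774)/(0.5476*t^4 - 1.48*t^3 + 3.812*t^2 - 3.8*t + 3.61)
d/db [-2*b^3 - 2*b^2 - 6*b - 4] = -6*b^2 - 4*b - 6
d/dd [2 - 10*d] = -10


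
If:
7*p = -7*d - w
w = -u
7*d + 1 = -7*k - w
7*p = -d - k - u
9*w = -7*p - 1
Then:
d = 1/71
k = -10/71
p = 1/497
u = 8/71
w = -8/71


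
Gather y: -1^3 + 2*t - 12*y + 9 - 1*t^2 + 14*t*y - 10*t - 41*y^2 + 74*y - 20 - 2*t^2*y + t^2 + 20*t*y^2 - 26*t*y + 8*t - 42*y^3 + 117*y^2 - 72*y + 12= -42*y^3 + y^2*(20*t + 76) + y*(-2*t^2 - 12*t - 10)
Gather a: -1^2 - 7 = -8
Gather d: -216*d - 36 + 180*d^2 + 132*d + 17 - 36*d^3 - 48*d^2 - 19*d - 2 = -36*d^3 + 132*d^2 - 103*d - 21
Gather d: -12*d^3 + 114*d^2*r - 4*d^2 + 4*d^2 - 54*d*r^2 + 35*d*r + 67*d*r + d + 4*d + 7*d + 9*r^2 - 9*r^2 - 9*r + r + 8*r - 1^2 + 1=-12*d^3 + 114*d^2*r + d*(-54*r^2 + 102*r + 12)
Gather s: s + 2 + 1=s + 3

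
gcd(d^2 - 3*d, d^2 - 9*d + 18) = d - 3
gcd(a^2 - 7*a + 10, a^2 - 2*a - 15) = a - 5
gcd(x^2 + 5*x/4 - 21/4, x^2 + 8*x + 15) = x + 3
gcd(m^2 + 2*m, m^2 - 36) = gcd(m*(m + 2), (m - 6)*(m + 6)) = 1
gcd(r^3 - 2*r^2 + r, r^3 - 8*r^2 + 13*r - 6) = r^2 - 2*r + 1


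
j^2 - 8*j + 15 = (j - 5)*(j - 3)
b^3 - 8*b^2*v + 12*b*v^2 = b*(b - 6*v)*(b - 2*v)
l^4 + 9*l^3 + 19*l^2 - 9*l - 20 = (l - 1)*(l + 1)*(l + 4)*(l + 5)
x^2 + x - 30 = (x - 5)*(x + 6)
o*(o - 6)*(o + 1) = o^3 - 5*o^2 - 6*o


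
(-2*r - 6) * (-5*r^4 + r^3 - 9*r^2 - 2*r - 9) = 10*r^5 + 28*r^4 + 12*r^3 + 58*r^2 + 30*r + 54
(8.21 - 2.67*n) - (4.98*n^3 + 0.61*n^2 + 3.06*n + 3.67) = -4.98*n^3 - 0.61*n^2 - 5.73*n + 4.54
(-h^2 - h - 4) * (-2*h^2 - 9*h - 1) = 2*h^4 + 11*h^3 + 18*h^2 + 37*h + 4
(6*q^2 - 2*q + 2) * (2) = 12*q^2 - 4*q + 4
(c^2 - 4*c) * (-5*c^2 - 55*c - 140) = -5*c^4 - 35*c^3 + 80*c^2 + 560*c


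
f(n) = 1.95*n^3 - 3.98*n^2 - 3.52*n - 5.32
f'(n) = 5.85*n^2 - 7.96*n - 3.52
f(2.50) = -8.53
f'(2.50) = 13.14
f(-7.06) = -865.04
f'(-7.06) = 344.26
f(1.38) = -12.63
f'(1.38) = -3.36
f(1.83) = -13.14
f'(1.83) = 1.50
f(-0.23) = -4.74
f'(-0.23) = -1.38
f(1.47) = -12.90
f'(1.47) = -2.58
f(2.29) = -10.83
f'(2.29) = 8.93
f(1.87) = -13.07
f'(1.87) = 2.05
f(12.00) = 2748.92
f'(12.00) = 743.36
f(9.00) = 1062.17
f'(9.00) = 398.69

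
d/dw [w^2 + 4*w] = 2*w + 4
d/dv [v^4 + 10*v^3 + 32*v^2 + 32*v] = 4*v^3 + 30*v^2 + 64*v + 32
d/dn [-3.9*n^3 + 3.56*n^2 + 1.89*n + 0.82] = -11.7*n^2 + 7.12*n + 1.89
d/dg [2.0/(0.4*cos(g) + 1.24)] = 0.8*sin(g)/(0.4*cos(g) + 1.24)^2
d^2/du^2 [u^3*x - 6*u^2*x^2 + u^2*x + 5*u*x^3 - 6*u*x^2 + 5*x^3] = 2*x*(3*u - 6*x + 1)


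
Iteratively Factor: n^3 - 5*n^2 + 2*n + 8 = (n - 2)*(n^2 - 3*n - 4) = (n - 2)*(n + 1)*(n - 4)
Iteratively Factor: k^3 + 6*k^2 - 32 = (k + 4)*(k^2 + 2*k - 8) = (k + 4)^2*(k - 2)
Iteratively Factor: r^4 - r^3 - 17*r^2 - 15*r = (r)*(r^3 - r^2 - 17*r - 15) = r*(r - 5)*(r^2 + 4*r + 3) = r*(r - 5)*(r + 1)*(r + 3)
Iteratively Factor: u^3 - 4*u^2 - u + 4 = (u - 1)*(u^2 - 3*u - 4) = (u - 4)*(u - 1)*(u + 1)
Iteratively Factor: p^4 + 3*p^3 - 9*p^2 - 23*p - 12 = (p + 1)*(p^3 + 2*p^2 - 11*p - 12) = (p - 3)*(p + 1)*(p^2 + 5*p + 4) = (p - 3)*(p + 1)*(p + 4)*(p + 1)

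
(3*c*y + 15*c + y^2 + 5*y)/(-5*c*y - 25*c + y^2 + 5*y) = (3*c + y)/(-5*c + y)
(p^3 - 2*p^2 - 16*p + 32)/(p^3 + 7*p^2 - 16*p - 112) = (p - 2)/(p + 7)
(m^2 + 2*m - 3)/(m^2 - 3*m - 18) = (m - 1)/(m - 6)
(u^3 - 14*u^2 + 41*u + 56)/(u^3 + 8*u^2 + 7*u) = (u^2 - 15*u + 56)/(u*(u + 7))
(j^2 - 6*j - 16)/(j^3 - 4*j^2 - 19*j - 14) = (j - 8)/(j^2 - 6*j - 7)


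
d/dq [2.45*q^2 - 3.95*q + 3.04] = 4.9*q - 3.95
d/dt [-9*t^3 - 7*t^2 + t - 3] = -27*t^2 - 14*t + 1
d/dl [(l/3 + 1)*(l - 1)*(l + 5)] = l^2 + 14*l/3 + 7/3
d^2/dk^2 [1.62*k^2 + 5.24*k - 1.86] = 3.24000000000000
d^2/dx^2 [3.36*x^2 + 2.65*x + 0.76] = 6.72000000000000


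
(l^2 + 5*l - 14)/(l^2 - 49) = (l - 2)/(l - 7)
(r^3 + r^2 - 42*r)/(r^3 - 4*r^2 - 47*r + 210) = r/(r - 5)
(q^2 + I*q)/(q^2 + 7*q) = (q + I)/(q + 7)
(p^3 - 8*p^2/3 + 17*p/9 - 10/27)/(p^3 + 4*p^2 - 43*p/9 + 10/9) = (p - 5/3)/(p + 5)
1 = 1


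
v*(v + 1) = v^2 + v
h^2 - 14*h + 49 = (h - 7)^2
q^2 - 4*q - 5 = (q - 5)*(q + 1)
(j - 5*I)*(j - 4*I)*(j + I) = j^3 - 8*I*j^2 - 11*j - 20*I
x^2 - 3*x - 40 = (x - 8)*(x + 5)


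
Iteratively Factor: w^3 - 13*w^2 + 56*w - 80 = (w - 5)*(w^2 - 8*w + 16) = (w - 5)*(w - 4)*(w - 4)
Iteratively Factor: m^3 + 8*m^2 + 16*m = (m + 4)*(m^2 + 4*m) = m*(m + 4)*(m + 4)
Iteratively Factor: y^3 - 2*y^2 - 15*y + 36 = (y - 3)*(y^2 + y - 12) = (y - 3)^2*(y + 4)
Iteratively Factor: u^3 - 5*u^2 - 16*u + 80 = (u - 5)*(u^2 - 16) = (u - 5)*(u - 4)*(u + 4)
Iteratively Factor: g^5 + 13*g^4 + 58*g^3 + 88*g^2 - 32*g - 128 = (g + 4)*(g^4 + 9*g^3 + 22*g^2 - 32) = (g + 2)*(g + 4)*(g^3 + 7*g^2 + 8*g - 16) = (g - 1)*(g + 2)*(g + 4)*(g^2 + 8*g + 16) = (g - 1)*(g + 2)*(g + 4)^2*(g + 4)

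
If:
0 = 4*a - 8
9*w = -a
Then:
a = 2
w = -2/9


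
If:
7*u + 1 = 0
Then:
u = -1/7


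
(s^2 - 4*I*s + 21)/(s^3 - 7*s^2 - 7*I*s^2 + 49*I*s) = (s + 3*I)/(s*(s - 7))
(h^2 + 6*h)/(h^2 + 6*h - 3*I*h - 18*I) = h/(h - 3*I)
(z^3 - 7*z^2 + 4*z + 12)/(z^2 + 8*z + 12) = (z^3 - 7*z^2 + 4*z + 12)/(z^2 + 8*z + 12)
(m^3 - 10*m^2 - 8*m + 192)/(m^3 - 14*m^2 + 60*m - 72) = (m^2 - 4*m - 32)/(m^2 - 8*m + 12)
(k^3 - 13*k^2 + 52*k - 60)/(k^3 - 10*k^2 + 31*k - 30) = (k - 6)/(k - 3)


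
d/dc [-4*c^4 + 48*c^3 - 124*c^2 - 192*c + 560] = -16*c^3 + 144*c^2 - 248*c - 192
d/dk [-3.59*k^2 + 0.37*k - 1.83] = 0.37 - 7.18*k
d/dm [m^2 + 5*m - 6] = 2*m + 5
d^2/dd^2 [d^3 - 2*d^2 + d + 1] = 6*d - 4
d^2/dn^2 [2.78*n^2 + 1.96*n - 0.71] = 5.56000000000000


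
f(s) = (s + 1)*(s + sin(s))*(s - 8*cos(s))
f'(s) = (s + 1)*(s + sin(s))*(8*sin(s) + 1) + (s + 1)*(s - 8*cos(s))*(cos(s) + 1) + (s + sin(s))*(s - 8*cos(s))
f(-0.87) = 1.28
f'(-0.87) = 9.65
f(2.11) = 57.39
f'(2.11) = 100.46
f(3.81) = 154.81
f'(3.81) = -18.11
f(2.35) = 81.76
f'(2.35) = 100.97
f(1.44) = 2.35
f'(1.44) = 55.05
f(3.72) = 156.05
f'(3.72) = -9.47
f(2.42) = 88.77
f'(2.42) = 99.35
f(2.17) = 63.46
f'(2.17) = 101.49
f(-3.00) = 30.91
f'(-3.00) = -16.36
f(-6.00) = -391.33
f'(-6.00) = 304.89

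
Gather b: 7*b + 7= 7*b + 7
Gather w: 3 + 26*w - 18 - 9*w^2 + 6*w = -9*w^2 + 32*w - 15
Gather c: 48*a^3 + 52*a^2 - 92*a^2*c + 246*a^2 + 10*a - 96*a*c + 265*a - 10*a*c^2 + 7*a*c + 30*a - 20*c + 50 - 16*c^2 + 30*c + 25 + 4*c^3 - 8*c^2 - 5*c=48*a^3 + 298*a^2 + 305*a + 4*c^3 + c^2*(-10*a - 24) + c*(-92*a^2 - 89*a + 5) + 75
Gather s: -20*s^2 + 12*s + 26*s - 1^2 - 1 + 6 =-20*s^2 + 38*s + 4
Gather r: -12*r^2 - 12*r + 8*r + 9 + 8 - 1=-12*r^2 - 4*r + 16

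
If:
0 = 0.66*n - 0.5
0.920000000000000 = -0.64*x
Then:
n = 0.76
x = -1.44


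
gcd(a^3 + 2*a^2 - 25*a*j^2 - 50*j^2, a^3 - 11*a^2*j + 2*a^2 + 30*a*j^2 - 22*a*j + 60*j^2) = a^2 - 5*a*j + 2*a - 10*j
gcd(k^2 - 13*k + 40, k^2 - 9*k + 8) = k - 8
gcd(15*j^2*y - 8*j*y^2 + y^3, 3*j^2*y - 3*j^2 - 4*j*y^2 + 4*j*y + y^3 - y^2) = -3*j + y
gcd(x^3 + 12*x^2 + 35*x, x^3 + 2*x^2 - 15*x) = x^2 + 5*x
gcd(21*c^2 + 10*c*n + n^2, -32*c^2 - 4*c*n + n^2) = 1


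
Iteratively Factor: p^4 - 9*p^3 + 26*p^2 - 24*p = (p - 2)*(p^3 - 7*p^2 + 12*p) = (p - 3)*(p - 2)*(p^2 - 4*p) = (p - 4)*(p - 3)*(p - 2)*(p)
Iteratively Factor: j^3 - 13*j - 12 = (j + 1)*(j^2 - j - 12) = (j - 4)*(j + 1)*(j + 3)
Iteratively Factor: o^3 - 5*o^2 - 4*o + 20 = (o - 5)*(o^2 - 4) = (o - 5)*(o + 2)*(o - 2)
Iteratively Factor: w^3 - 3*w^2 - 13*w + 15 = (w + 3)*(w^2 - 6*w + 5) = (w - 5)*(w + 3)*(w - 1)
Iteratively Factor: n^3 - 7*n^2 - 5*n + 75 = (n + 3)*(n^2 - 10*n + 25) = (n - 5)*(n + 3)*(n - 5)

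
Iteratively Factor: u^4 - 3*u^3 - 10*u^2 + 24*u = (u - 2)*(u^3 - u^2 - 12*u) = u*(u - 2)*(u^2 - u - 12) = u*(u - 2)*(u + 3)*(u - 4)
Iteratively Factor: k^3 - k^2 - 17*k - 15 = (k - 5)*(k^2 + 4*k + 3) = (k - 5)*(k + 1)*(k + 3)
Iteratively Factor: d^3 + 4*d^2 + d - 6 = (d + 3)*(d^2 + d - 2) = (d - 1)*(d + 3)*(d + 2)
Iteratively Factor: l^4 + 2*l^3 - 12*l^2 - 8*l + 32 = (l + 2)*(l^3 - 12*l + 16) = (l - 2)*(l + 2)*(l^2 + 2*l - 8) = (l - 2)^2*(l + 2)*(l + 4)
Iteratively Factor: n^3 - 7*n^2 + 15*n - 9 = (n - 3)*(n^2 - 4*n + 3) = (n - 3)^2*(n - 1)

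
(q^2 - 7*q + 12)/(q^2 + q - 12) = (q - 4)/(q + 4)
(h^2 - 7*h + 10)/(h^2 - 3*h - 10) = (h - 2)/(h + 2)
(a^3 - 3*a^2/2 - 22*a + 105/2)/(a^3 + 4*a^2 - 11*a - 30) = (a - 7/2)/(a + 2)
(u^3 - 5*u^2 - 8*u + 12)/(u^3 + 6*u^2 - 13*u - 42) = (u^2 - 7*u + 6)/(u^2 + 4*u - 21)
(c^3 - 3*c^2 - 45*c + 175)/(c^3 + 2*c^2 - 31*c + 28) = (c^2 - 10*c + 25)/(c^2 - 5*c + 4)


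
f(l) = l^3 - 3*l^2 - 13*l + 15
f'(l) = 3*l^2 - 6*l - 13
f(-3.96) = -42.66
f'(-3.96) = 57.80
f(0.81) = 3.03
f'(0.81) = -15.89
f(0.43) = 8.93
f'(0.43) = -15.03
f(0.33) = 10.42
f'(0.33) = -14.65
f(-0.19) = 17.35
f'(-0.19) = -11.75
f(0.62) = 6.03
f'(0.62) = -15.57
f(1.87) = -13.26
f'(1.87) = -13.73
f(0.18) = 12.57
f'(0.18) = -13.98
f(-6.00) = -231.00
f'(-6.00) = 131.00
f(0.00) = 15.00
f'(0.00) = -13.00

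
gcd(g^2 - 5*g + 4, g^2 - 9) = 1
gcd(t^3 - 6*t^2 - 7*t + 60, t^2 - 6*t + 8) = t - 4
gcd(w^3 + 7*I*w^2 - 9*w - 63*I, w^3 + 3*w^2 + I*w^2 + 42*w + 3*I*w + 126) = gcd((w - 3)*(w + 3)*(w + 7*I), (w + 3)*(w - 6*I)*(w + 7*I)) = w^2 + w*(3 + 7*I) + 21*I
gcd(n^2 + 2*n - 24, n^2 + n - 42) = 1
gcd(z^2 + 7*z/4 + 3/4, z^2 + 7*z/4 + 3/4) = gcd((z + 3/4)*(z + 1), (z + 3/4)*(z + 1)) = z^2 + 7*z/4 + 3/4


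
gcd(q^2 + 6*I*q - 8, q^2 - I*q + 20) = q + 4*I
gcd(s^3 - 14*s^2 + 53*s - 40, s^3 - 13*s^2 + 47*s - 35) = s^2 - 6*s + 5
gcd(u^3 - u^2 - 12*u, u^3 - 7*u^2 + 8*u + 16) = u - 4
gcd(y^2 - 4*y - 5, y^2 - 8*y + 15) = y - 5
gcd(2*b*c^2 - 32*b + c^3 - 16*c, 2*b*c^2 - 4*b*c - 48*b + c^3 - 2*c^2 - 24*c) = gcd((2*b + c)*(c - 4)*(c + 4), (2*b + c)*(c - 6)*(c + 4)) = 2*b*c + 8*b + c^2 + 4*c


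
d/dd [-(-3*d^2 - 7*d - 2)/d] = 3 - 2/d^2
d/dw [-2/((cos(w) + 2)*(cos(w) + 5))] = -2*(2*cos(w) + 7)*sin(w)/((cos(w) + 2)^2*(cos(w) + 5)^2)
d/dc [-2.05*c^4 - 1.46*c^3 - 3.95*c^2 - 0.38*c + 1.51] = -8.2*c^3 - 4.38*c^2 - 7.9*c - 0.38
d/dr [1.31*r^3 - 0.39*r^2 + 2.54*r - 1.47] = 3.93*r^2 - 0.78*r + 2.54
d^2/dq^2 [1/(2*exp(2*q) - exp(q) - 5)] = ((1 - 8*exp(q))*(-2*exp(2*q) + exp(q) + 5) - 2*(4*exp(q) - 1)^2*exp(q))*exp(q)/(-2*exp(2*q) + exp(q) + 5)^3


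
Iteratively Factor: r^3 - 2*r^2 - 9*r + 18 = (r - 2)*(r^2 - 9) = (r - 2)*(r + 3)*(r - 3)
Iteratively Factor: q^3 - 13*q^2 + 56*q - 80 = (q - 5)*(q^2 - 8*q + 16) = (q - 5)*(q - 4)*(q - 4)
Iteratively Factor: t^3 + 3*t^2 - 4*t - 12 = (t + 2)*(t^2 + t - 6) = (t + 2)*(t + 3)*(t - 2)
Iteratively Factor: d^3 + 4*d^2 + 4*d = (d + 2)*(d^2 + 2*d) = d*(d + 2)*(d + 2)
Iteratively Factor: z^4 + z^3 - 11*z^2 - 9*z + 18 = (z + 2)*(z^3 - z^2 - 9*z + 9) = (z - 1)*(z + 2)*(z^2 - 9) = (z - 1)*(z + 2)*(z + 3)*(z - 3)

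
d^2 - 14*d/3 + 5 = (d - 3)*(d - 5/3)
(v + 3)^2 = v^2 + 6*v + 9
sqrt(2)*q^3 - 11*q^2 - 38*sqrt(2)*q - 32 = (q - 8*sqrt(2))*(q + 2*sqrt(2))*(sqrt(2)*q + 1)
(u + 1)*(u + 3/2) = u^2 + 5*u/2 + 3/2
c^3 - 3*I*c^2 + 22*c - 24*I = (c - 6*I)*(c - I)*(c + 4*I)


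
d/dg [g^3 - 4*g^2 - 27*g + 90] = 3*g^2 - 8*g - 27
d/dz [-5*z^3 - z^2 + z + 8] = -15*z^2 - 2*z + 1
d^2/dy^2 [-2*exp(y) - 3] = -2*exp(y)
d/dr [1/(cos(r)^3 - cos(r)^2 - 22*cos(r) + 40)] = (3*cos(r)^2 - 2*cos(r) - 22)*sin(r)/(cos(r)^3 - cos(r)^2 - 22*cos(r) + 40)^2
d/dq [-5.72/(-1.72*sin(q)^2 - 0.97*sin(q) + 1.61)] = -(19.6768*sin(q) + 5.5484)*cos(q)/(1.72*sin(q)^2 + 0.97*sin(q) - 1.61)^2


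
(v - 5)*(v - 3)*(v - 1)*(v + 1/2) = v^4 - 17*v^3/2 + 37*v^2/2 - 7*v/2 - 15/2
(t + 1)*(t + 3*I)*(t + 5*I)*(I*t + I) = I*t^4 - 8*t^3 + 2*I*t^3 - 16*t^2 - 14*I*t^2 - 8*t - 30*I*t - 15*I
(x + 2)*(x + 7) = x^2 + 9*x + 14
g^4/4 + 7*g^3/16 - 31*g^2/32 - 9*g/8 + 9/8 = (g/4 + 1/2)*(g - 3/2)*(g - 3/4)*(g + 2)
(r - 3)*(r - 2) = r^2 - 5*r + 6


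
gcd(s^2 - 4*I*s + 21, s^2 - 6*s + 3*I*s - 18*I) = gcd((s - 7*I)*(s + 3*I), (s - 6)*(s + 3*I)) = s + 3*I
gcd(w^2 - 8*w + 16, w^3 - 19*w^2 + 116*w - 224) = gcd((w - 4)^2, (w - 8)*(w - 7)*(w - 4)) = w - 4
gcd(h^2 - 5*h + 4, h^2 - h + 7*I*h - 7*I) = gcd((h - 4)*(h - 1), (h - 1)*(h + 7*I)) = h - 1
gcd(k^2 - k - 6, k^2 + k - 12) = k - 3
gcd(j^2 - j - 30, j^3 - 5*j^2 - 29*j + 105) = j + 5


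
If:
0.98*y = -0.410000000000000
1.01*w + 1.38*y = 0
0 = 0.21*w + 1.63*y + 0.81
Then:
No Solution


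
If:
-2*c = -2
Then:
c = 1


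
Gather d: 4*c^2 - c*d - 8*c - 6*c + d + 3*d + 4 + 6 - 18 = 4*c^2 - 14*c + d*(4 - c) - 8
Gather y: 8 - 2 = 6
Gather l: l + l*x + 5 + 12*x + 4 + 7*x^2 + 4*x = l*(x + 1) + 7*x^2 + 16*x + 9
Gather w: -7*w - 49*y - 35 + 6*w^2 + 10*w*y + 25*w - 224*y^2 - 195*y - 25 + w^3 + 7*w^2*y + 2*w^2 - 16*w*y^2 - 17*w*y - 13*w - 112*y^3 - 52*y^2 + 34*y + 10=w^3 + w^2*(7*y + 8) + w*(-16*y^2 - 7*y + 5) - 112*y^3 - 276*y^2 - 210*y - 50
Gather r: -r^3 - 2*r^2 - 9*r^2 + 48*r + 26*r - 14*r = -r^3 - 11*r^2 + 60*r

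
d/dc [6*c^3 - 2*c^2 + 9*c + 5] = 18*c^2 - 4*c + 9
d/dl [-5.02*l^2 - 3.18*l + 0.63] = -10.04*l - 3.18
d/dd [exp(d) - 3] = exp(d)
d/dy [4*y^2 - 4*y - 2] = 8*y - 4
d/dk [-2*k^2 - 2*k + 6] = -4*k - 2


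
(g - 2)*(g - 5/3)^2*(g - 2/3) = g^4 - 6*g^3 + 13*g^2 - 320*g/27 + 100/27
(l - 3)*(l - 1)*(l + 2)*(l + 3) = l^4 + l^3 - 11*l^2 - 9*l + 18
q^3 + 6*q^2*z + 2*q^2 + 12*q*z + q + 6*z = (q + 1)^2*(q + 6*z)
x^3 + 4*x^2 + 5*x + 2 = (x + 1)^2*(x + 2)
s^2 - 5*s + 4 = (s - 4)*(s - 1)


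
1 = 1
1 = 1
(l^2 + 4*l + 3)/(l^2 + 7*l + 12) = (l + 1)/(l + 4)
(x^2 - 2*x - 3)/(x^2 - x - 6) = (x + 1)/(x + 2)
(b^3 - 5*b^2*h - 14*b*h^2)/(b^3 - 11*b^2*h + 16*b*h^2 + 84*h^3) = b/(b - 6*h)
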